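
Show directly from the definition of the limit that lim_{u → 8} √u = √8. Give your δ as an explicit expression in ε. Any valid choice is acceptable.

δ = min(8, √8·ε)

Fix ε > 0. We want δ > 0 such that 0 < |u − 8| < δ implies |√u − √8| < ε.
Multiplying by the conjugate, |√u − √8| = |u − 8|/(√u + √8).
Restrict δ ≤ 8 so that |u − 8| < 8 forces u > 0, and then √u + √8 > √8.
Hence |√u − √8| < |u − 8|/√8, which is < ε once |u − 8| < √8·ε.
Take δ = min(8, √8·ε). If 0 < |u − 8| < δ then u > 0 and |√u − √8| < |u − 8|/√8 < ε.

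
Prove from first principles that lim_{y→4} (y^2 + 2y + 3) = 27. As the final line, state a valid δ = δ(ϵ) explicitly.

δ = min(1, ϵ/11)

Fix ϵ > 0. We want δ > 0 such that 0 < |y − 4| < δ implies |(y^2 + 2y + 3) − 27| < ϵ.
(y^2 + 2y + 3) − 27 = y^2 + 2y - 24 = (y − 4)(y + 6).
So |(y^2 + 2y + 3) − 27| = |y − 4|·|y + 6|.
Require δ ≤ 1. Then |y − 4| < 1 gives |y| < 5, and by the triangle inequality |y + 6| ≤ 5 + 6 = 11.
Hence |(y^2 + 2y + 3) − 27| ≤ 11|y − 4| < ϵ provided |y − 4| < ϵ/11.
Choosing δ = min(1, ϵ/11) ensures both conditions, hence |(y^2 + 2y + 3) − 27| < ϵ.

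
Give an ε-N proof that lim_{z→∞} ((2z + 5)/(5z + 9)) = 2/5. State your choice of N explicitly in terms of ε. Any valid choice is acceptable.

Suppose ε > 0. We seek N > 0 such that z > N implies |(2z + 5)/(5z + 9) − (2/5)| < ε.
(2z + 5)/(5z + 9) − (2/5) = (5(2z + 5) − 2(5z + 9)) / (5(5z + 9)) = 7/(5(5z + 9)).
For z > 0 we have 5z + 9 > 5z, so |(2z + 5)/(5z + 9) − (2/5)| = 7/(5(5z + 9)) < 7/(5·5z) = (7/25)/z.
Thus |(2z + 5)/(5z + 9) − (2/5)| < ε whenever z > (7/25)/ε.
Take N = (7/25)/ε. If z > N then |(2z + 5)/(5z + 9) − (2/5)| < (7/25)/z < ε.

N = (7/25)/ε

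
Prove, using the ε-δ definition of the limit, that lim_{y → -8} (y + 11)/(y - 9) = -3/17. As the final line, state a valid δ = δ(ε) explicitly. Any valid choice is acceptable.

δ = min(17/2, (289/40)ε)

Fix ε > 0. We want δ > 0 with 0 < |y + 8| < δ ⇒ |(y + 11)/(y - 9) + 3/17| < ε.
Combining over a common denominator, (y + 11)/(y - 9) + 3/17 = [(y + 11)·(-17) − 3·(y - 9)] / [(-17)·(y - 9)] = -20(y + 8) / ((-17)(y - 9)).
So |(y + 11)/(y - 9) + 3/17| = 20|y + 8| / (17·|y − 9|).
Require δ ≤ 17/2, so |y − 9| ≥ |-17| − |y + 8| > 17 − 17/2 = 17/2.
Hence |(y + 11)/(y - 9) + 3/17| < 20|y + 8|/(17·(17/2)) = (40/289)|y + 8|, which is < ε once |y + 8| < (289/40)ε.
Take δ = min(17/2, (289/40)ε). Then 0 < |y + 8| < δ forces both bounds, so |(y + 11)/(y - 9) + 3/17| < ε.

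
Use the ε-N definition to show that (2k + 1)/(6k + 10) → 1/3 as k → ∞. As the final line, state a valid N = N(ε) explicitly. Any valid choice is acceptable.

N = (7/18)/ε

Let ε > 0 be given. For k ≥ 1, |(2k + 1)/(6k + 10) − (1/3)| = |-14|/(6(6k + 10)) = 14/(6(6k + 10)).
Since 6k + 10 ≥ 6k for k ≥ 1, this is ≤ 14/(6·6k) = (7/18)/k.
So |(2k + 1)/(6k + 10) − (1/3)| < ε whenever k > (7/18)/ε.
Take N = (7/18)/ε. If k > N then |(2k + 1)/(6k + 10) − (1/3)| ≤ (7/18)/k < ε.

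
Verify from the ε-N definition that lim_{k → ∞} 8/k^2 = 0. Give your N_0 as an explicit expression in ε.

N_0 = (8/ε)^{1/2}

Fix ε > 0. For k ≥ 1, |8/k^2 − 0| = 8/k^2.
8/k^2 < ε ⇔ k^2 > 8/ε ⇔ k > (8/ε)^{1/2}.
Take N_0 = (8/ε)^{1/2}. Then k > N_0 implies 8/k^2 < ε.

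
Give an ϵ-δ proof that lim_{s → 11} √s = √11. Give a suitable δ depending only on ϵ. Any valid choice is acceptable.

Let ϵ > 0. We want δ > 0 such that 0 < |s − 11| < δ implies |√s − √11| < ϵ.
Multiplying by the conjugate, |√s − √11| = |s − 11|/(√s + √11).
Restrict δ ≤ 11 so that |s − 11| < 11 forces s > 0, and then √s + √11 > √11.
Hence |√s − √11| < |s − 11|/√11, which is < ϵ once |s − 11| < √11·ϵ.
Take δ = min(11, √11·ϵ). If 0 < |s − 11| < δ then s > 0 and |√s − √11| < |s − 11|/√11 < ϵ.

δ = min(11, √11·ϵ)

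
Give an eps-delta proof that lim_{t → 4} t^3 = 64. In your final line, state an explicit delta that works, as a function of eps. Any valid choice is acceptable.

Let eps > 0 be given. We seek delta > 0 with 0 < |t − 4| < delta ⇒ |t^3 − 64| < eps.
Factor: t^3 − 64 = (t − 4)(t^2 + 4t + 16), so |t^3 − 64| = |t − 4|·|t^2 + 4t + 16|.
Restrict delta ≤ 1. Then |t − 4| < 1 gives |t| < 5, so by the triangle inequality |t^2 + 4t + 16| ≤ 5^2 + 4·5 + 16 = 61.
Hence |t^3 − 64| ≤ 61|t − 4|, which is < eps once |t − 4| < eps/61.
Take delta = min(1, eps/61). If 0 < |t − 4| < delta then both bounds hold and |t^3 − 64| ≤ 61|t − 4| < 61·(eps/61) = eps.

delta = min(1, eps/61)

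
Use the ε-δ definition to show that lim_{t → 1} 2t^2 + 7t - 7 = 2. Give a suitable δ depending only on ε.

δ = min(1, ε/13)

Fix ε > 0. We want δ > 0 such that 0 < |t − 1| < δ implies |(2t^2 + 7t - 7) − 2| < ε.
(2t^2 + 7t - 7) − 2 = 2t^2 + 7t - 9 = (t − 1)(2t + 9).
So |(2t^2 + 7t - 7) − 2| = |t − 1|·|2t + 9|.
Assume first that |t − 1| < 1, so |t| < 2. Then |2t + 9| ≤ 2·2 + 9 = 13.
Hence |(2t^2 + 7t - 7) − 2| ≤ 13|t − 1| < ε provided |t − 1| < ε/13.
Take δ = min(1, ε/13). Then 0 < |t − 1| < δ gives both |t − 1| < 1 and |t − 1| < ε/13, so |(2t^2 + 7t - 7) − 2| < ε.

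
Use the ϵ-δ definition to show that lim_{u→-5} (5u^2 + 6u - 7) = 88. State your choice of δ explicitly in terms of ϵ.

Suppose ϵ > 0. We want δ > 0 such that 0 < |u + 5| < δ implies |(5u^2 + 6u - 7) − 88| < ϵ.
(5u^2 + 6u - 7) − 88 = 5u^2 + 6u - 95 = (u + 5)(5u - 19).
So |(5u^2 + 6u - 7) − 88| = |u + 5|·|5u - 19|.
Assume first that |u + 5| < 1, so |u| < 6. Then |5u - 19| ≤ 5·6 + 19 = 49.
Hence |(5u^2 + 6u - 7) − 88| ≤ 49|u + 5| < ϵ provided |u + 5| < ϵ/49.
Choosing δ = min(1, ϵ/49) ensures both conditions, hence |(5u^2 + 6u - 7) − 88| < ϵ.

δ = min(1, ϵ/49)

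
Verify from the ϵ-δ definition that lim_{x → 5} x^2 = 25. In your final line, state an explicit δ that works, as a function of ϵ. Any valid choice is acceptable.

Fix ϵ > 0. We seek δ > 0 with 0 < |x − 5| < δ ⇒ |x^2 − 25| < ϵ.
Factor: x^2 − 25 = (x − 5)(x + 5), so |x^2 − 25| = |x − 5|·|x + 5|.
Restrict δ ≤ 1. Then |x − 5| < 1 gives |x| < 6, so by the triangle inequality |x + 5| ≤ 6 + 5 = 11.
Hence |x^2 − 25| ≤ 11|x − 5|, which is < ϵ once |x − 5| < ϵ/11.
Take δ = min(1, ϵ/11). If 0 < |x − 5| < δ then both bounds hold and |x^2 − 25| ≤ 11|x − 5| < 11·(ϵ/11) = ϵ.

δ = min(1, ϵ/11)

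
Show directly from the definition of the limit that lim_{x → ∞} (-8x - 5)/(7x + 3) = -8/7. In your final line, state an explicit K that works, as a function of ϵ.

Let ϵ > 0. We seek K > 0 such that x > K implies |(-8x - 5)/(7x + 3) + 8/7| < ϵ.
(-8x - 5)/(7x + 3) + 8/7 = (7(-8x - 5) − (-8)(7x + 3)) / (7(7x + 3)) = -11/(7(7x + 3)).
For x > 0 we have 7x + 3 > 7x, so |(-8x - 5)/(7x + 3) + 8/7| = 11/(7(7x + 3)) < 11/(7·7x) = (11/49)/x.
Thus |(-8x - 5)/(7x + 3) + 8/7| < ϵ whenever x > (11/49)/ϵ.
Take K = (11/49)/ϵ. If x > K then |(-8x - 5)/(7x + 3) + 8/7| < (11/49)/x < ϵ.

K = (11/49)/ϵ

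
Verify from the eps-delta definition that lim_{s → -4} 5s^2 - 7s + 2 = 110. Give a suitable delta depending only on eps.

Suppose eps > 0. We want delta > 0 such that 0 < |s + 4| < delta implies |(5s^2 - 7s + 2) − 110| < eps.
(5s^2 - 7s + 2) − 110 = 5s^2 - 7s - 108 = (s + 4)(5s - 27).
So |(5s^2 - 7s + 2) − 110| = |s + 4|·|5s - 27|.
Assume first that |s + 4| < 1, so |s| < 5. Then |5s - 27| ≤ 5·5 + 27 = 52.
Hence |(5s^2 - 7s + 2) − 110| ≤ 52|s + 4| < eps provided |s + 4| < eps/52.
Choosing delta = min(1, eps/52) ensures both conditions, hence |(5s^2 - 7s + 2) − 110| < eps.

delta = min(1, eps/52)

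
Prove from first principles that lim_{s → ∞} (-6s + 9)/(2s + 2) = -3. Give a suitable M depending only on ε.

Let ε > 0. We seek M > 0 such that s > M implies |(-6s + 9)/(2s + 2) + 3| < ε.
(-6s + 9)/(2s + 2) + 3 = (2(-6s + 9) − (-6)(2s + 2)) / (2(2s + 2)) = 30/(2(2s + 2)).
For s > 0 we have 2s + 2 > 2s, so |(-6s + 9)/(2s + 2) + 3| = 30/(2(2s + 2)) < 30/(2·2s) = (15/2)/s.
Thus |(-6s + 9)/(2s + 2) + 3| < ε whenever s > (15/2)/ε.
Take M = (15/2)/ε. If s > M then |(-6s + 9)/(2s + 2) + 3| < (15/2)/s < ε.

M = (15/2)/ε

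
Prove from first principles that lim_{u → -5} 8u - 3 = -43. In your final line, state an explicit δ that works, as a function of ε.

Let ε > 0. We need δ > 0 so that 0 < |u + 5| < δ implies |(8u - 3) + 43| < ε.
Since (8u - 3) + 43 = 8(u + 5), we have |(8u - 3) + 43| = 8|u + 5|.
So 8|u + 5| < ε exactly when |u + 5| < ε/8.
Take δ = ε/8. If 0 < |u + 5| < δ then |(8u - 3) + 43| = 8|u + 5| < 8·(ε/8) = ε.

δ = ε/8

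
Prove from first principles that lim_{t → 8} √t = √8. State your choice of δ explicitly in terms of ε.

Suppose ε > 0. We want δ > 0 such that 0 < |t − 8| < δ implies |√t − √8| < ε.
Multiplying by the conjugate, |√t − √8| = |t − 8|/(√t + √8).
Restrict δ ≤ 8 so that |t − 8| < 8 forces t > 0, and then √t + √8 > √8.
Hence |√t − √8| < |t − 8|/√8, which is < ε once |t − 8| < √8·ε.
Take δ = min(8, √8·ε). If 0 < |t − 8| < δ then t > 0 and |√t − √8| < |t − 8|/√8 < ε.

δ = min(8, √8·ε)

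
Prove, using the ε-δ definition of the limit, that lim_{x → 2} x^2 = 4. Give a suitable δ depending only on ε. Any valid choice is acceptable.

Suppose ε > 0. We seek δ > 0 with 0 < |x − 2| < δ ⇒ |x^2 − 4| < ε.
Factor: x^2 − 4 = (x − 2)(x + 2), so |x^2 − 4| = |x − 2|·|x + 2|.
Impose δ ≤ 1 so that |x| < 3; then |x + 2| ≤ 5.
Hence |x^2 − 4| ≤ 5|x − 2|, which is < ε once |x − 2| < ε/5.
Take δ = min(1, ε/5). If 0 < |x − 2| < δ then both bounds hold and |x^2 − 4| ≤ 5|x − 2| < 5·(ε/5) = ε.

δ = min(1, ε/5)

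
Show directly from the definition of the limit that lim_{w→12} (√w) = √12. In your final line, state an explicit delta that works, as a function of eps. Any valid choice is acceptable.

Let eps > 0 be given. We want delta > 0 such that 0 < |w − 12| < delta implies |√w − √12| < eps.
Multiplying by the conjugate, |√w − √12| = |w − 12|/(√w + √12).
Restrict delta ≤ 12 so that |w − 12| < 12 forces w > 0, and then √w + √12 > √12.
Hence |√w − √12| < |w − 12|/√12, which is < eps once |w − 12| < √12·eps.
Take delta = min(12, √12·eps). If 0 < |w − 12| < delta then w > 0 and |√w − √12| < |w − 12|/√12 < eps.

delta = min(12, √12·eps)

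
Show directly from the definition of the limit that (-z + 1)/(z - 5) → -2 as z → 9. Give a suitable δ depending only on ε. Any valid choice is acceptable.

Suppose ε > 0. We want δ > 0 with 0 < |z − 9| < δ ⇒ |(-z + 1)/(z - 5) + 2| < ε.
Combining over a common denominator, (-z + 1)/(z - 5) + 2 = [(-z + 1)·4 − (-8)·(z - 5)] / [4·(z - 5)] = 4(z − 9) / (4(z - 5)).
So |(-z + 1)/(z - 5) + 2| = 4|z − 9| / (4·|z − 5|).
Require δ ≤ 2, so |z − 5| ≥ |4| − |z − 9| > 4 − 2 = 2.
Hence |(-z + 1)/(z - 5) + 2| < 4|z − 9|/(4·2) = (1/2)|z − 9|, which is < ε once |z − 9| < 2ε.
Take δ = min(2, 2ε). Then 0 < |z − 9| < δ forces both bounds, so |(-z + 1)/(z - 5) + 2| < ε.

δ = min(2, 2ε)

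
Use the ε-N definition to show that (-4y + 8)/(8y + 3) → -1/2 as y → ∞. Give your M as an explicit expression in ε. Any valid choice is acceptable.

M = (19/16)/ε

Let ε > 0 be given. We seek M > 0 such that y > M implies |(-4y + 8)/(8y + 3) + 1/2| < ε.
(-4y + 8)/(8y + 3) + 1/2 = (8(-4y + 8) − (-4)(8y + 3)) / (8(8y + 3)) = 76/(8(8y + 3)).
For y > 0 we have 8y + 3 > 8y, so |(-4y + 8)/(8y + 3) + 1/2| = 76/(8(8y + 3)) < 76/(8·8y) = (19/16)/y.
Thus |(-4y + 8)/(8y + 3) + 1/2| < ε whenever y > (19/16)/ε.
Take M = (19/16)/ε. If y > M then |(-4y + 8)/(8y + 3) + 1/2| < (19/16)/y < ε.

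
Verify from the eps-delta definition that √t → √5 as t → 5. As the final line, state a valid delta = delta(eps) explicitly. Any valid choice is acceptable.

Suppose eps > 0. We want delta > 0 such that 0 < |t − 5| < delta implies |√t − √5| < eps.
Multiplying by the conjugate, |√t − √5| = |t − 5|/(√t + √5).
Restrict delta ≤ 5 so that |t − 5| < 5 forces t > 0, and then √t + √5 > √5.
Hence |√t − √5| < |t − 5|/√5, which is < eps once |t − 5| < √5·eps.
Take delta = min(5, √5·eps). If 0 < |t − 5| < delta then t > 0 and |√t − √5| < |t − 5|/√5 < eps.

delta = min(5, √5·eps)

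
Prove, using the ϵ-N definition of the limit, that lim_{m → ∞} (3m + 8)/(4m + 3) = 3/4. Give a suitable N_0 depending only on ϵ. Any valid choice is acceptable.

N_0 = (23/16)/ϵ

Suppose ϵ > 0. For m ≥ 1, |(3m + 8)/(4m + 3) − (3/4)| = |23|/(4(4m + 3)) = 23/(4(4m + 3)).
Since 4m + 3 ≥ 4m for m ≥ 1, this is ≤ 23/(4·4m) = (23/16)/m.
So |(3m + 8)/(4m + 3) − (3/4)| < ϵ whenever m > (23/16)/ϵ.
Take N_0 = (23/16)/ϵ. If m > N_0 then |(3m + 8)/(4m + 3) − (3/4)| ≤ (23/16)/m < ϵ.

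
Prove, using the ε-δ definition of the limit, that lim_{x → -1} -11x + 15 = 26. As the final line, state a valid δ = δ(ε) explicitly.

Fix ε > 0. We need δ > 0 so that 0 < |x + 1| < δ implies |(-11x + 15) − 26| < ε.
Since (-11x + 15) − 26 = -11(x + 1), we have |(-11x + 15) − 26| = 11|x + 1|.
So 11|x + 1| < ε exactly when |x + 1| < ε/11.
Choosing δ = ε/11 gives |(-11x + 15) − 26| = 11|x + 1| < ε whenever |x + 1| < δ.

δ = ε/11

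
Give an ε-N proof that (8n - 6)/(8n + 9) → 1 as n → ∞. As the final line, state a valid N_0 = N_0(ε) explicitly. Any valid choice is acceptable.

N_0 = (15/8)/ε

Fix ε > 0. For n ≥ 1, |(8n - 6)/(8n + 9) − 1| = |-120|/(8(8n + 9)) = 120/(8(8n + 9)).
Since 8n + 9 ≥ 8n for n ≥ 1, this is ≤ 120/(8·8n) = (15/8)/n.
So |(8n - 6)/(8n + 9) − 1| < ε whenever n > (15/8)/ε.
Take N_0 = (15/8)/ε. If n > N_0 then |(8n - 6)/(8n + 9) − 1| ≤ (15/8)/n < ε.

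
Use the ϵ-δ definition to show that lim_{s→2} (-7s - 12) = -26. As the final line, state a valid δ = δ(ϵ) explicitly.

δ = ϵ/7

Let ϵ > 0 be given. We need δ > 0 so that 0 < |s − 2| < δ implies |(-7s - 12) + 26| < ϵ.
|(-7s - 12) + 26| = |-7s + 14| = 7|s − 2|.
So 7|s − 2| < ϵ exactly when |s − 2| < ϵ/7.
Take δ = ϵ/7. If 0 < |s − 2| < δ then |(-7s - 12) + 26| = 7|s − 2| < 7·(ϵ/7) = ϵ.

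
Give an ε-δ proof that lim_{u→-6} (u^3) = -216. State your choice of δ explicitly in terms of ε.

δ = min(1, ε/127)

Suppose ε > 0. We seek δ > 0 with 0 < |u + 6| < δ ⇒ |u^3 + 216| < ε.
Factor: u^3 + 216 = (u + 6)(u^2 - 6u + 36), so |u^3 + 216| = |u + 6|·|u^2 - 6u + 36|.
Impose δ ≤ 1 so that |u| < 7; then |u^2 - 6u + 36| ≤ 127.
Hence |u^3 + 216| ≤ 127|u + 6|, which is < ε once |u + 6| < ε/127.
Take δ = min(1, ε/127). If 0 < |u + 6| < δ then both bounds hold and |u^3 + 216| ≤ 127|u + 6| < 127·(ε/127) = ε.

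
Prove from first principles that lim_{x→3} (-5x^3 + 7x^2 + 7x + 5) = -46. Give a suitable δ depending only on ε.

Let ε > 0 be given. We want δ > 0 such that 0 < |x − 3| < δ implies |(-5x^3 + 7x^2 + 7x + 5) + 46| < ε.
(-5x^3 + 7x^2 + 7x + 5) + 46 = -5x^3 + 7x^2 + 7x + 51 = (x − 3)(-5x^2 - 8x - 17).
So |(-5x^3 + 7x^2 + 7x + 5) + 46| = |x − 3|·|-5x^2 - 8x - 17|.
Assume first that |x − 3| < 1, so |x| < 4. Then |-5x^2 - 8x - 17| ≤ 5·4^2 + 8·4 + 17 = 129.
Hence |(-5x^3 + 7x^2 + 7x + 5) + 46| ≤ 129|x − 3| < ε provided |x − 3| < ε/129.
Choosing δ = min(1, ε/129) ensures both conditions, hence |(-5x^3 + 7x^2 + 7x + 5) + 46| < ε.

δ = min(1, ε/129)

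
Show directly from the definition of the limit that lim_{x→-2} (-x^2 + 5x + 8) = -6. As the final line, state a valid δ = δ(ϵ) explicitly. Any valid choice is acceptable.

Let ϵ > 0 be given. We want δ > 0 such that 0 < |x + 2| < δ implies |(-x^2 + 5x + 8) + 6| < ϵ.
(-x^2 + 5x + 8) + 6 = -x^2 + 5x + 14 = (x + 2)(-x + 7).
So |(-x^2 + 5x + 8) + 6| = |x + 2|·|-x + 7|.
Require δ ≤ 1. Then |x + 2| < 1 gives |x| < 3, and by the triangle inequality |-x + 7| ≤ 3 + 7 = 10.
Hence |(-x^2 + 5x + 8) + 6| ≤ 10|x + 2| < ϵ provided |x + 2| < ϵ/10.
Take δ = min(1, ϵ/10). Then 0 < |x + 2| < δ gives both |x + 2| < 1 and |x + 2| < ϵ/10, so |(-x^2 + 5x + 8) + 6| < ϵ.

δ = min(1, ϵ/10)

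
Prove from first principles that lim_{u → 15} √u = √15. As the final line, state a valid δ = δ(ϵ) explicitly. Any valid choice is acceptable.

δ = min(15, √15·ϵ)

Let ϵ > 0 be given. We want δ > 0 such that 0 < |u − 15| < δ implies |√u − √15| < ϵ.
Rationalise: √u − √15 = (u − 15)/(√u + √15), so |√u − √15| = |u − 15|/(√u + √15).
Restrict δ ≤ 15 so that |u − 15| < 15 forces u > 0, and then √u + √15 > √15.
Hence |√u − √15| < |u − 15|/√15, which is < ϵ once |u − 15| < √15·ϵ.
Take δ = min(15, √15·ϵ). If 0 < |u − 15| < δ then u > 0 and |√u − √15| < |u − 15|/√15 < ϵ.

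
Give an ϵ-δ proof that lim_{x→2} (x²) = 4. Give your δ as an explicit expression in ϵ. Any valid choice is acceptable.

Fix ϵ > 0. We seek δ > 0 with 0 < |x − 2| < δ ⇒ |x² − 4| < ϵ.
Factor: x² − 4 = (x − 2)(x + 2), so |x² − 4| = |x − 2|·|x + 2|.
Impose δ ≤ 2 so that |x| < 4; then |x + 2| ≤ 6.
Hence |x² − 4| ≤ 6|x − 2|, which is < ϵ once |x − 2| < ϵ/6.
Take δ = min(2, ϵ/6). If 0 < |x − 2| < δ then both bounds hold and |x² − 4| ≤ 6|x − 2| < 6·(ϵ/6) = ϵ.

δ = min(2, ϵ/6)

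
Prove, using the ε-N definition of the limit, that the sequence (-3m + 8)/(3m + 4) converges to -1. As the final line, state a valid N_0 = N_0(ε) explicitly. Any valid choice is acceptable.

Let ε > 0 be given. For m ≥ 1, |(-3m + 8)/(3m + 4) + 1| = |36|/(3(3m + 4)) = 36/(3(3m + 4)).
Since 3m + 4 ≥ 3m for m ≥ 1, this is ≤ 36/(3·3m) = 4/m.
So |(-3m + 8)/(3m + 4) + 1| < ε whenever m > 4/ε.
Take N_0 = 4/ε. If m > N_0 then |(-3m + 8)/(3m + 4) + 1| ≤ 4/m < ε.

N_0 = 4/ε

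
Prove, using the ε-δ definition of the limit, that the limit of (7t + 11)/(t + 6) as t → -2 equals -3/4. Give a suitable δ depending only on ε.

δ = min(2, (8/31)ε)

Suppose ε > 0. We want δ > 0 with 0 < |t + 2| < δ ⇒ |(7t + 11)/(t + 6) + 3/4| < ε.
Combining over a common denominator, (7t + 11)/(t + 6) + 3/4 = [(7t + 11)·4 − (-3)·(t + 6)] / [4·(t + 6)] = 31(t + 2) / (4(t + 6)).
So |(7t + 11)/(t + 6) + 3/4| = 31|t + 2| / (4·|t + 6|).
Require δ ≤ 2, so |t + 6| ≥ |4| − |t + 2| > 4 − 2 = 2.
Hence |(7t + 11)/(t + 6) + 3/4| < 31|t + 2|/(4·2) = (31/8)|t + 2|, which is < ε once |t + 2| < (8/31)ε.
Take δ = min(2, (8/31)ε). Then 0 < |t + 2| < δ forces both bounds, so |(7t + 11)/(t + 6) + 3/4| < ε.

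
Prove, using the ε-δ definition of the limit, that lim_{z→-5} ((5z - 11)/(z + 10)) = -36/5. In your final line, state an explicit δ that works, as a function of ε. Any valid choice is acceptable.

δ = min(5/2, (25/122)ε)

Let ε > 0 be given. We want δ > 0 with 0 < |z + 5| < δ ⇒ |(5z - 11)/(z + 10) + 36/5| < ε.
Combining over a common denominator, (5z - 11)/(z + 10) + 36/5 = [(5z - 11)·5 − (-36)·(z + 10)] / [5·(z + 10)] = 61(z + 5) / (5(z + 10)).
So |(5z - 11)/(z + 10) + 36/5| = 61|z + 5| / (5·|z + 10|).
Restrict δ ≤ 5/2. Then |z + 5| < 5/2 gives |z + 10| = |(z + 5) + 5| ≥ 5 − 5/2 = 5/2.
Hence |(5z - 11)/(z + 10) + 36/5| < 61|z + 5|/(5·(5/2)) = (122/25)|z + 5|, which is < ε once |z + 5| < (25/122)ε.
Take δ = min(5/2, (25/122)ε). Then 0 < |z + 5| < δ forces both bounds, so |(5z - 11)/(z + 10) + 36/5| < ε.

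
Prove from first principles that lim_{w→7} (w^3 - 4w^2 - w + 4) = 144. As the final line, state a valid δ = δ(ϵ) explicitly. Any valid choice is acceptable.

Fix ϵ > 0. We want δ > 0 such that 0 < |w − 7| < δ implies |(w^3 - 4w^2 - w + 4) − 144| < ϵ.
(w^3 - 4w^2 - w + 4) − 144 = w^3 - 4w^2 - w - 140 = (w − 7)(w^2 + 3w + 20).
So |(w^3 - 4w^2 - w + 4) − 144| = |w − 7|·|w^2 + 3w + 20|.
Assume first that |w − 7| < 2, so |w| < 9. Then |w^2 + 3w + 20| ≤ 9^2 + 3·9 + 20 = 128.
Hence |(w^3 - 4w^2 - w + 4) − 144| ≤ 128|w − 7| < ϵ provided |w − 7| < ϵ/128.
Choosing δ = min(2, ϵ/128) ensures both conditions, hence |(w^3 - 4w^2 - w + 4) − 144| < ϵ.

δ = min(2, ϵ/128)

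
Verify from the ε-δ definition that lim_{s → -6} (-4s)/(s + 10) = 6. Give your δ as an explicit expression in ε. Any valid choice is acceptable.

δ = min(2, (1/5)ε)

Suppose ε > 0. We want δ > 0 with 0 < |s + 6| < δ ⇒ |(-4s)/(s + 10) − 6| < ε.
Combining over a common denominator, (-4s)/(s + 10) − 6 = [(-4s)·4 − 24·(s + 10)] / [4·(s + 10)] = -40(s + 6) / (4(s + 10)).
So |(-4s)/(s + 10) − 6| = 40|s + 6| / (4·|s + 10|).
Require δ ≤ 2, so |s + 10| ≥ |4| − |s + 6| > 4 − 2 = 2.
Hence |(-4s)/(s + 10) − 6| < 40|s + 6|/(4·2) = 5|s + 6|, which is < ε once |s + 6| < (1/5)ε.
Take δ = min(2, (1/5)ε). Then 0 < |s + 6| < δ forces both bounds, so |(-4s)/(s + 10) − 6| < ε.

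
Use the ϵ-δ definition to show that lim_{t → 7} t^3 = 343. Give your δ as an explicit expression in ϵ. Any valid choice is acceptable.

δ = min(2, ϵ/193)

Let ϵ > 0 be given. We seek δ > 0 with 0 < |t − 7| < δ ⇒ |t^3 − 343| < ϵ.
Factor: t^3 − 343 = (t − 7)(t^2 + 7t + 49), so |t^3 − 343| = |t − 7|·|t^2 + 7t + 49|.
Impose δ ≤ 2 so that |t| < 9; then |t^2 + 7t + 49| ≤ 193.
Hence |t^3 − 343| ≤ 193|t − 7|, which is < ϵ once |t − 7| < ϵ/193.
Take δ = min(2, ϵ/193). If 0 < |t − 7| < δ then both bounds hold and |t^3 − 343| ≤ 193|t − 7| < 193·(ϵ/193) = ϵ.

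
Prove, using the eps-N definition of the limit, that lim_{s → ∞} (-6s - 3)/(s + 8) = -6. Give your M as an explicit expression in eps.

M = 45/eps

Let eps > 0. We seek M > 0 such that s > M implies |(-6s - 3)/(s + 8) + 6| < eps.
(-6s - 3)/(s + 8) + 6 = ((-6s - 3) − (-6)(s + 8)) / ((s + 8)) = 45/((s + 8)).
For s > 0 we have s + 8 > s, so |(-6s - 3)/(s + 8) + 6| = 45/((s + 8)) < 45/(s) = 45/s.
Thus |(-6s - 3)/(s + 8) + 6| < eps whenever s > 45/eps.
Take M = 45/eps. If s > M then |(-6s - 3)/(s + 8) + 6| < 45/s < eps.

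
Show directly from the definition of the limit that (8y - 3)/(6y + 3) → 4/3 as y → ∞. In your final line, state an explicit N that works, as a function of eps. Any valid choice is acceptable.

N = (7/6)/eps

Suppose eps > 0. We seek N > 0 such that y > N implies |(8y - 3)/(6y + 3) − (4/3)| < eps.
(8y - 3)/(6y + 3) − (4/3) = (6(8y - 3) − 8(6y + 3)) / (6(6y + 3)) = -42/(6(6y + 3)).
For y > 0 we have 6y + 3 > 6y, so |(8y - 3)/(6y + 3) − (4/3)| = 42/(6(6y + 3)) < 42/(6·6y) = (7/6)/y.
Thus |(8y - 3)/(6y + 3) − (4/3)| < eps whenever y > (7/6)/eps.
Take N = (7/6)/eps. If y > N then |(8y - 3)/(6y + 3) − (4/3)| < (7/6)/y < eps.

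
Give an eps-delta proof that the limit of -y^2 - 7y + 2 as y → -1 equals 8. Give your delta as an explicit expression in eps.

Let eps > 0 be given. We want delta > 0 such that 0 < |y + 1| < delta implies |(-y^2 - 7y + 2) − 8| < eps.
(-y^2 - 7y + 2) − 8 = -y^2 - 7y - 6 = (y + 1)(-y - 6).
So |(-y^2 - 7y + 2) − 8| = |y + 1|·|-y - 6|.
Assume first that |y + 1| < 1, so |y| < 2. Then |-y - 6| ≤ 2 + 6 = 8.
Hence |(-y^2 - 7y + 2) − 8| ≤ 8|y + 1| < eps provided |y + 1| < eps/8.
Take delta = min(1, eps/8). Then 0 < |y + 1| < delta gives both |y + 1| < 1 and |y + 1| < eps/8, so |(-y^2 - 7y + 2) − 8| < eps.

delta = min(1, eps/8)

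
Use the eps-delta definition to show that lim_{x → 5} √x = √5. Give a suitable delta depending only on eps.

Suppose eps > 0. We want delta > 0 such that 0 < |x − 5| < delta implies |√x − √5| < eps.
Multiplying by the conjugate, |√x − √5| = |x − 5|/(√x + √5).
Restrict delta ≤ 5 so that |x − 5| < 5 forces x > 0, and then √x + √5 > √5.
Hence |√x − √5| < |x − 5|/√5, which is < eps once |x − 5| < √5·eps.
Take delta = min(5, √5·eps). If 0 < |x − 5| < delta then x > 0 and |√x − √5| < |x − 5|/√5 < eps.

delta = min(5, √5·eps)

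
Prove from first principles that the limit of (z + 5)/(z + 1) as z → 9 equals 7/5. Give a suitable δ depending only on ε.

Let ε > 0. We want δ > 0 with 0 < |z − 9| < δ ⇒ |(z + 5)/(z + 1) − (7/5)| < ε.
Combining over a common denominator, (z + 5)/(z + 1) − (7/5) = [(z + 5)·10 − 14·(z + 1)] / [10·(z + 1)] = -4(z − 9) / (10(z + 1)).
So |(z + 5)/(z + 1) − (7/5)| = 4|z − 9| / (10·|z + 1|).
Require δ ≤ 5, so |z + 1| ≥ |10| − |z − 9| > 10 − 5 = 5.
Hence |(z + 5)/(z + 1) − (7/5)| < 4|z − 9|/(10·5) = (2/25)|z − 9|, which is < ε once |z − 9| < (25/2)ε.
Take δ = min(5, (25/2)ε). Then 0 < |z − 9| < δ forces both bounds, so |(z + 5)/(z + 1) − (7/5)| < ε.

δ = min(5, (25/2)ε)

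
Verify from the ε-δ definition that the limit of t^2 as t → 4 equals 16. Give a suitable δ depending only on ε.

δ = min(1, ε/9)

Let ε > 0 be given. We seek δ > 0 with 0 < |t − 4| < δ ⇒ |t^2 − 16| < ε.
Factor: t^2 − 16 = (t − 4)(t + 4), so |t^2 − 16| = |t − 4|·|t + 4|.
Impose δ ≤ 1 so that |t| < 5; then |t + 4| ≤ 9.
Hence |t^2 − 16| ≤ 9|t − 4|, which is < ε once |t − 4| < ε/9.
Take δ = min(1, ε/9). If 0 < |t − 4| < δ then both bounds hold and |t^2 − 16| ≤ 9|t − 4| < 9·(ε/9) = ε.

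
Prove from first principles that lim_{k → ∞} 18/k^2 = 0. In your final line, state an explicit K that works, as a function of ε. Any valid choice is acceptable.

K = (18/ε)^{1/2}

Let ε > 0. For k ≥ 1, |18/k^2 − 0| = 18/k^2.
18/k^2 < ε ⇔ k^2 > 18/ε ⇔ k > (18/ε)^{1/2}.
Take K = (18/ε)^{1/2}. Then k > K implies 18/k^2 < ε.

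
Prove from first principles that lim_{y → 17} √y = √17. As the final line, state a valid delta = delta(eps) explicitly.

Fix eps > 0. We want delta > 0 such that 0 < |y − 17| < delta implies |√y − √17| < eps.
Multiplying by the conjugate, |√y − √17| = |y − 17|/(√y + √17).
Restrict delta ≤ 17 so that |y − 17| < 17 forces y > 0, and then √y + √17 > √17.
Hence |√y − √17| < |y − 17|/√17, which is < eps once |y − 17| < √17·eps.
Take delta = min(17, √17·eps). If 0 < |y − 17| < delta then y > 0 and |√y − √17| < |y − 17|/√17 < eps.

delta = min(17, √17·eps)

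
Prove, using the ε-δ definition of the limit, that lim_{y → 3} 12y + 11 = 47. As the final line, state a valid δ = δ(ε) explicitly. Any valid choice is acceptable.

δ = ε/12

Suppose ε > 0. We need δ > 0 so that 0 < |y − 3| < δ implies |(12y + 11) − 47| < ε.
Since (12y + 11) − 47 = 12(y − 3), we have |(12y + 11) − 47| = 12|y − 3|.
So 12|y − 3| < ε exactly when |y − 3| < ε/12.
Choosing δ = ε/12 gives |(12y + 11) − 47| = 12|y − 3| < ε whenever |y − 3| < δ.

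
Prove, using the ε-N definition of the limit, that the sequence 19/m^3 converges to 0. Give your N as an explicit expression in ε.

N = (19/ε)^{1/3}

Suppose ε > 0. For m ≥ 1, |19/m^3 − 0| = 19/m^3.
19/m^3 < ε ⇔ m^3 > 19/ε ⇔ m > (19/ε)^{1/3}.
Take N = (19/ε)^{1/3}. Then m > N implies 19/m^3 < ε.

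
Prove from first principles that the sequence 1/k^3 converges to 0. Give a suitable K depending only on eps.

Let eps > 0 be given. For k ≥ 1, |1/k^3 − 0| = 1/k^3.
1/k^3 < eps ⇔ k^3 > 1/eps ⇔ k > (1/eps)^{1/3}.
Take K = (1/eps)^{1/3}. Then k > K implies 1/k^3 < eps.

K = (1/eps)^{1/3}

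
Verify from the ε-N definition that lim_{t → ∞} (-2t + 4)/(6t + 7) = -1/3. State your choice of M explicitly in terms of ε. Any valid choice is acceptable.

M = (19/18)/ε

Let ε > 0. We seek M > 0 such that t > M implies |(-2t + 4)/(6t + 7) + 1/3| < ε.
(-2t + 4)/(6t + 7) + 1/3 = (6(-2t + 4) − (-2)(6t + 7)) / (6(6t + 7)) = 38/(6(6t + 7)).
For t > 0 we have 6t + 7 > 6t, so |(-2t + 4)/(6t + 7) + 1/3| = 38/(6(6t + 7)) < 38/(6·6t) = (19/18)/t.
Thus |(-2t + 4)/(6t + 7) + 1/3| < ε whenever t > (19/18)/ε.
Take M = (19/18)/ε. If t > M then |(-2t + 4)/(6t + 7) + 1/3| < (19/18)/t < ε.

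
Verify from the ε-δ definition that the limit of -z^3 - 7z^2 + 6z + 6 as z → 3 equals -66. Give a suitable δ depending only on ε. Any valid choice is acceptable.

Fix ε > 0. We want δ > 0 such that 0 < |z − 3| < δ implies |(-z^3 - 7z^2 + 6z + 6) + 66| < ε.
(-z^3 - 7z^2 + 6z + 6) + 66 = -z^3 - 7z^2 + 6z + 72 = (z − 3)(-z^2 - 10z - 24).
So |(-z^3 - 7z^2 + 6z + 6) + 66| = |z − 3|·|-z^2 - 10z - 24|.
Assume first that |z − 3| < 2, so |z| < 5. Then |-z^2 - 10z - 24| ≤ 5^2 + 10·5 + 24 = 99.
Hence |(-z^3 - 7z^2 + 6z + 6) + 66| ≤ 99|z − 3| < ε provided |z − 3| < ε/99.
Choosing δ = min(2, ε/99) ensures both conditions, hence |(-z^3 - 7z^2 + 6z + 6) + 66| < ε.

δ = min(2, ε/99)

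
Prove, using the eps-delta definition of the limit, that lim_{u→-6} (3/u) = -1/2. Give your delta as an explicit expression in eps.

Fix eps > 0. We seek delta > 0 such that 0 < |u + 6| < delta implies |3/u + 1/2| < eps.
|3/u + 1/2| = 3·|-6 − u|/(6·|u|) = 3|u + 6|/(6|u|).
Require delta ≤ 3 so that |u| > 6 − 3 = 3, hence 6|u| > 18.
Then |3/u + 1/2| < 3|u + 6|/18, which is < eps when |u + 6| < 6eps.
Take delta = min(3, 6eps). Then 0 < |u + 6| < delta gives both |u + 6| < 3 and |u + 6| < 6eps, so |3/u + 1/2| < eps.

delta = min(3, 6eps)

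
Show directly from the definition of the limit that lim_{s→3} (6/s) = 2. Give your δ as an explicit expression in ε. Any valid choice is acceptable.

Let ε > 0 be given. We seek δ > 0 such that 0 < |s − 3| < δ implies |6/s − 2| < ε.
|6/s − 2| = 6·|3 − s|/(3·|s|) = 6|s − 3|/(3|s|).
Restrict δ ≤ 3/2. Then |s − 3| < 3/2 gives |s| > 3/2, so 3|s| > 9/2.
Then |6/s − 2| < 6|s − 3|/(9/2), which is < ε when |s − 3| < (3/4)ε.
Take δ = min(3/2, (3/4)ε). Then 0 < |s − 3| < δ gives both |s − 3| < 3/2 and |s − 3| < (3/4)ε, so |6/s − 2| < ε.

δ = min(3/2, (3/4)ε)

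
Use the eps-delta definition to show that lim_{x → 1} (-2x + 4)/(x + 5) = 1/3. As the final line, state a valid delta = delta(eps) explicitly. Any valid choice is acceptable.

Let eps > 0. We want delta > 0 with 0 < |x − 1| < delta ⇒ |(-2x + 4)/(x + 5) − (1/3)| < eps.
Combining over a common denominator, (-2x + 4)/(x + 5) − (1/3) = [(-2x + 4)·6 − 2·(x + 5)] / [6·(x + 5)] = -14(x − 1) / (6(x + 5)).
So |(-2x + 4)/(x + 5) − (1/3)| = 14|x − 1| / (6·|x + 5|).
Require delta ≤ 3, so |x + 5| ≥ |6| − |x − 1| > 6 − 3 = 3.
Hence |(-2x + 4)/(x + 5) − (1/3)| < 14|x − 1|/(6·3) = (7/9)|x − 1|, which is < eps once |x − 1| < (9/7)eps.
Take delta = min(3, (9/7)eps). Then 0 < |x − 1| < delta forces both bounds, so |(-2x + 4)/(x + 5) − (1/3)| < eps.

delta = min(3, (9/7)eps)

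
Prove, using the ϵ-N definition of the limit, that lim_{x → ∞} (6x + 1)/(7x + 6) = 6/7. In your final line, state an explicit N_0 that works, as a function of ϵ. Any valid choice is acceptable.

Let ϵ > 0. We seek N_0 > 0 such that x > N_0 implies |(6x + 1)/(7x + 6) − (6/7)| < ϵ.
(6x + 1)/(7x + 6) − (6/7) = (7(6x + 1) − 6(7x + 6)) / (7(7x + 6)) = -29/(7(7x + 6)).
For x > 0 we have 7x + 6 > 7x, so |(6x + 1)/(7x + 6) − (6/7)| = 29/(7(7x + 6)) < 29/(7·7x) = (29/49)/x.
Thus |(6x + 1)/(7x + 6) − (6/7)| < ϵ whenever x > (29/49)/ϵ.
Take N_0 = (29/49)/ϵ. If x > N_0 then |(6x + 1)/(7x + 6) − (6/7)| < (29/49)/x < ϵ.

N_0 = (29/49)/ϵ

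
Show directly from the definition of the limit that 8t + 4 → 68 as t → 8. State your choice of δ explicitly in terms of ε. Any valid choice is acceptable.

δ = ε/8

Suppose ε > 0. We need δ > 0 so that 0 < |t − 8| < δ implies |(8t + 4) − 68| < ε.
|(8t + 4) − 68| = |8t - 64| = 8|t − 8|.
Thus it suffices that |t − 8| < ε/8.
Take δ = ε/8. If 0 < |t − 8| < δ then |(8t + 4) − 68| = 8|t − 8| < 8·(ε/8) = ε.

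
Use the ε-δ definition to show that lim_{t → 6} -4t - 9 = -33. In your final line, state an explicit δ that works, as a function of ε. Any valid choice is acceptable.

δ = ε/4

Suppose ε > 0. We need δ > 0 so that 0 < |t − 6| < δ implies |(-4t - 9) + 33| < ε.
Since (-4t - 9) + 33 = -4(t − 6), we have |(-4t - 9) + 33| = 4|t − 6|.
Thus it suffices that |t − 6| < ε/4.
Choosing δ = ε/4 gives |(-4t - 9) + 33| = 4|t − 6| < ε whenever |t − 6| < δ.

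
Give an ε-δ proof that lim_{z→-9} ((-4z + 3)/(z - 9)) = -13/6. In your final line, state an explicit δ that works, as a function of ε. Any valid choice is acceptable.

δ = min(9, (54/11)ε)

Let ε > 0. We want δ > 0 with 0 < |z + 9| < δ ⇒ |(-4z + 3)/(z - 9) + 13/6| < ε.
Combining over a common denominator, (-4z + 3)/(z - 9) + 13/6 = [(-4z + 3)·(-18) − 39·(z - 9)] / [(-18)·(z - 9)] = 33(z + 9) / ((-18)(z - 9)).
So |(-4z + 3)/(z - 9) + 13/6| = 33|z + 9| / (18·|z − 9|).
Require δ ≤ 9, so |z − 9| ≥ |-18| − |z + 9| > 18 − 9 = 9.
Hence |(-4z + 3)/(z - 9) + 13/6| < 33|z + 9|/(18·9) = (11/54)|z + 9|, which is < ε once |z + 9| < (54/11)ε.
Take δ = min(9, (54/11)ε). Then 0 < |z + 9| < δ forces both bounds, so |(-4z + 3)/(z - 9) + 13/6| < ε.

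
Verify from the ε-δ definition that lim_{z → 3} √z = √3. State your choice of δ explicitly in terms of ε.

Let ε > 0 be given. We want δ > 0 such that 0 < |z − 3| < δ implies |√z − √3| < ε.
Multiplying by the conjugate, |√z − √3| = |z − 3|/(√z + √3).
Restrict δ ≤ 3 so that |z − 3| < 3 forces z > 0, and then √z + √3 > √3.
Hence |√z − √3| < |z − 3|/√3, which is < ε once |z − 3| < √3·ε.
Take δ = min(3, √3·ε). If 0 < |z − 3| < δ then z > 0 and |√z − √3| < |z − 3|/√3 < ε.

δ = min(3, √3·ε)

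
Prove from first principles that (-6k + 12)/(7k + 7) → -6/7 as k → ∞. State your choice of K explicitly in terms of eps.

Let eps > 0. For k ≥ 1, |(-6k + 12)/(7k + 7) + 6/7| = |126|/(7(7k + 7)) = 126/(7(7k + 7)).
Since 7k + 7 ≥ 7k for k ≥ 1, this is ≤ 126/(7·7k) = (18/7)/k.
So |(-6k + 12)/(7k + 7) + 6/7| < eps whenever k > (18/7)/eps.
Take K = (18/7)/eps. If k > K then |(-6k + 12)/(7k + 7) + 6/7| ≤ (18/7)/k < eps.

K = (18/7)/eps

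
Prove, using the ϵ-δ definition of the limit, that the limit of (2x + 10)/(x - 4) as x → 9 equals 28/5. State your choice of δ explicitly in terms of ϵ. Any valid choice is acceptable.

δ = min(5/2, (25/36)ϵ)

Let ϵ > 0. We want δ > 0 with 0 < |x − 9| < δ ⇒ |(2x + 10)/(x - 4) − (28/5)| < ϵ.
Combining over a common denominator, (2x + 10)/(x - 4) − (28/5) = [(2x + 10)·5 − 28·(x - 4)] / [5·(x - 4)] = -18(x − 9) / (5(x - 4)).
So |(2x + 10)/(x - 4) − (28/5)| = 18|x − 9| / (5·|x − 4|).
Require δ ≤ 5/2, so |x − 4| ≥ |5| − |x − 9| > 5 − 5/2 = 5/2.
Hence |(2x + 10)/(x - 4) − (28/5)| < 18|x − 9|/(5·(5/2)) = (36/25)|x − 9|, which is < ϵ once |x − 9| < (25/36)ϵ.
Take δ = min(5/2, (25/36)ϵ). Then 0 < |x − 9| < δ forces both bounds, so |(2x + 10)/(x - 4) − (28/5)| < ϵ.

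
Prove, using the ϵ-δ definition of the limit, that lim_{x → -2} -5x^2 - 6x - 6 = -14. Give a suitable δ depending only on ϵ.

δ = min(1, ϵ/19)

Let ϵ > 0. We want δ > 0 such that 0 < |x + 2| < δ implies |(-5x^2 - 6x - 6) + 14| < ϵ.
(-5x^2 - 6x - 6) + 14 = -5x^2 - 6x + 8 = (x + 2)(-5x + 4).
So |(-5x^2 - 6x - 6) + 14| = |x + 2|·|-5x + 4|.
Require δ ≤ 1. Then |x + 2| < 1 gives |x| < 3, and by the triangle inequality |-5x + 4| ≤ 5·3 + 4 = 19.
Hence |(-5x^2 - 6x - 6) + 14| ≤ 19|x + 2| < ϵ provided |x + 2| < ϵ/19.
Choosing δ = min(1, ϵ/19) ensures both conditions, hence |(-5x^2 - 6x - 6) + 14| < ϵ.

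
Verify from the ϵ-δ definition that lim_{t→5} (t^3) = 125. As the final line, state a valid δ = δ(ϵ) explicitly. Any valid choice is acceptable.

Fix ϵ > 0. We seek δ > 0 with 0 < |t − 5| < δ ⇒ |t^3 − 125| < ϵ.
Factor: t^3 − 125 = (t − 5)(t^2 + 5t + 25), so |t^3 − 125| = |t − 5|·|t^2 + 5t + 25|.
Impose δ ≤ 1 so that |t| < 6; then |t^2 + 5t + 25| ≤ 91.
Hence |t^3 − 125| ≤ 91|t − 5|, which is < ϵ once |t − 5| < ϵ/91.
Take δ = min(1, ϵ/91). If 0 < |t − 5| < δ then both bounds hold and |t^3 − 125| ≤ 91|t − 5| < 91·(ϵ/91) = ϵ.

δ = min(1, ϵ/91)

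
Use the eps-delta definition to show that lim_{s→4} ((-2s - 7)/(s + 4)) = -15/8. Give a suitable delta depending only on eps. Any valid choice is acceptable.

delta = min(4, 32eps)

Let eps > 0. We want delta > 0 with 0 < |s − 4| < delta ⇒ |(-2s - 7)/(s + 4) + 15/8| < eps.
Combining over a common denominator, (-2s - 7)/(s + 4) + 15/8 = [(-2s - 7)·8 − (-15)·(s + 4)] / [8·(s + 4)] = -1(s − 4) / (8(s + 4)).
So |(-2s - 7)/(s + 4) + 15/8| = |s − 4| / (8·|s + 4|).
Require delta ≤ 4, so |s + 4| ≥ |8| − |s − 4| > 8 − 4 = 4.
Hence |(-2s - 7)/(s + 4) + 15/8| < |s − 4|/(8·4) = (1/32)|s − 4|, which is < eps once |s − 4| < 32eps.
Take delta = min(4, 32eps). Then 0 < |s − 4| < delta forces both bounds, so |(-2s - 7)/(s + 4) + 15/8| < eps.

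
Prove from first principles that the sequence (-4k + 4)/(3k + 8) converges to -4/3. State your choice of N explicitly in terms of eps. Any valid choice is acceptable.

N = (44/9)/eps

Fix eps > 0. For k ≥ 1, |(-4k + 4)/(3k + 8) + 4/3| = |44|/(3(3k + 8)) = 44/(3(3k + 8)).
Since 3k + 8 ≥ 3k for k ≥ 1, this is ≤ 44/(3·3k) = (44/9)/k.
So |(-4k + 4)/(3k + 8) + 4/3| < eps whenever k > (44/9)/eps.
Take N = (44/9)/eps. If k > N then |(-4k + 4)/(3k + 8) + 4/3| ≤ (44/9)/k < eps.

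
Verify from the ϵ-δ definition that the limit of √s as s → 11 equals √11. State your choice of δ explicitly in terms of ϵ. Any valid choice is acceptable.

δ = min(11, √11·ϵ)

Suppose ϵ > 0. We want δ > 0 such that 0 < |s − 11| < δ implies |√s − √11| < ϵ.
Rationalise: √s − √11 = (s − 11)/(√s + √11), so |√s − √11| = |s − 11|/(√s + √11).
Restrict δ ≤ 11 so that |s − 11| < 11 forces s > 0, and then √s + √11 > √11.
Hence |√s − √11| < |s − 11|/√11, which is < ϵ once |s − 11| < √11·ϵ.
Take δ = min(11, √11·ϵ). If 0 < |s − 11| < δ then s > 0 and |√s − √11| < |s − 11|/√11 < ϵ.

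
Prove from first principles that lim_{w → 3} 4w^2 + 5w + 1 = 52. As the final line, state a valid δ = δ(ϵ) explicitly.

Let ϵ > 0. We want δ > 0 such that 0 < |w − 3| < δ implies |(4w^2 + 5w + 1) − 52| < ϵ.
(4w^2 + 5w + 1) − 52 = 4w^2 + 5w - 51 = (w − 3)(4w + 17).
So |(4w^2 + 5w + 1) − 52| = |w − 3|·|4w + 17|.
Require δ ≤ 1. Then |w − 3| < 1 gives |w| < 4, and by the triangle inequality |4w + 17| ≤ 4·4 + 17 = 33.
Hence |(4w^2 + 5w + 1) − 52| ≤ 33|w − 3| < ϵ provided |w − 3| < ϵ/33.
Take δ = min(1, ϵ/33). Then 0 < |w − 3| < δ gives both |w − 3| < 1 and |w − 3| < ϵ/33, so |(4w^2 + 5w + 1) − 52| < ϵ.

δ = min(1, ϵ/33)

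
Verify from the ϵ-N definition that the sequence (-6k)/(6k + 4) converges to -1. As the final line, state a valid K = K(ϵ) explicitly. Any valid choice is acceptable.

K = (2/3)/ϵ

Fix ϵ > 0. For k ≥ 1, |(-6k)/(6k + 4) + 1| = |24|/(6(6k + 4)) = 24/(6(6k + 4)).
Since 6k + 4 ≥ 6k for k ≥ 1, this is ≤ 24/(6·6k) = (2/3)/k.
So |(-6k)/(6k + 4) + 1| < ϵ whenever k > (2/3)/ϵ.
Take K = (2/3)/ϵ. If k > K then |(-6k)/(6k + 4) + 1| ≤ (2/3)/k < ϵ.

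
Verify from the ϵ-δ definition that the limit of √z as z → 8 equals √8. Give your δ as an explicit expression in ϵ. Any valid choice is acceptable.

δ = min(8, √8·ϵ)

Fix ϵ > 0. We want δ > 0 such that 0 < |z − 8| < δ implies |√z − √8| < ϵ.
Multiplying by the conjugate, |√z − √8| = |z − 8|/(√z + √8).
Restrict δ ≤ 8 so that |z − 8| < 8 forces z > 0, and then √z + √8 > √8.
Hence |√z − √8| < |z − 8|/√8, which is < ϵ once |z − 8| < √8·ϵ.
Take δ = min(8, √8·ϵ). If 0 < |z − 8| < δ then z > 0 and |√z − √8| < |z − 8|/√8 < ϵ.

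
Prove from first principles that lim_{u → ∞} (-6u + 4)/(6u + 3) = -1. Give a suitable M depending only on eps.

Fix eps > 0. We seek M > 0 such that u > M implies |(-6u + 4)/(6u + 3) + 1| < eps.
(-6u + 4)/(6u + 3) + 1 = (6(-6u + 4) − (-6)(6u + 3)) / (6(6u + 3)) = 42/(6(6u + 3)).
For u > 0 we have 6u + 3 > 6u, so |(-6u + 4)/(6u + 3) + 1| = 42/(6(6u + 3)) < 42/(6·6u) = (7/6)/u.
Thus |(-6u + 4)/(6u + 3) + 1| < eps whenever u > (7/6)/eps.
Take M = (7/6)/eps. If u > M then |(-6u + 4)/(6u + 3) + 1| < (7/6)/u < eps.

M = (7/6)/eps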